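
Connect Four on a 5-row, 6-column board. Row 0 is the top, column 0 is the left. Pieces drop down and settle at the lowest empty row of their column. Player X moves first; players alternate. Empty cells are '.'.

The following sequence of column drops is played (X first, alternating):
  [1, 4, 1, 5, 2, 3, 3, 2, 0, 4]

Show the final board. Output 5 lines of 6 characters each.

Answer: ......
......
......
.XOXO.
XXXOOO

Derivation:
Move 1: X drops in col 1, lands at row 4
Move 2: O drops in col 4, lands at row 4
Move 3: X drops in col 1, lands at row 3
Move 4: O drops in col 5, lands at row 4
Move 5: X drops in col 2, lands at row 4
Move 6: O drops in col 3, lands at row 4
Move 7: X drops in col 3, lands at row 3
Move 8: O drops in col 2, lands at row 3
Move 9: X drops in col 0, lands at row 4
Move 10: O drops in col 4, lands at row 3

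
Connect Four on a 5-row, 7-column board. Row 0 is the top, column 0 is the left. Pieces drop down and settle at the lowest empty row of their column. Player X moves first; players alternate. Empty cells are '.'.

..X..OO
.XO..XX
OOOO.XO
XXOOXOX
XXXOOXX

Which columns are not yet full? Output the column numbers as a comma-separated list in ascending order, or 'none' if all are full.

col 0: top cell = '.' → open
col 1: top cell = '.' → open
col 2: top cell = 'X' → FULL
col 3: top cell = '.' → open
col 4: top cell = '.' → open
col 5: top cell = 'O' → FULL
col 6: top cell = 'O' → FULL

Answer: 0,1,3,4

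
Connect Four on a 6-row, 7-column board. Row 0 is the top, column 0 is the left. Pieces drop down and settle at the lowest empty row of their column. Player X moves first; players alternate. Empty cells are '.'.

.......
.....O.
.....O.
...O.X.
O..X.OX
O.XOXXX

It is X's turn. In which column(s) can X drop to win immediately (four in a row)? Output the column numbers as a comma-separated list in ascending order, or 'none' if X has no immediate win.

Answer: none

Derivation:
col 0: drop X → no win
col 1: drop X → no win
col 2: drop X → no win
col 3: drop X → no win
col 4: drop X → no win
col 5: drop X → no win
col 6: drop X → no win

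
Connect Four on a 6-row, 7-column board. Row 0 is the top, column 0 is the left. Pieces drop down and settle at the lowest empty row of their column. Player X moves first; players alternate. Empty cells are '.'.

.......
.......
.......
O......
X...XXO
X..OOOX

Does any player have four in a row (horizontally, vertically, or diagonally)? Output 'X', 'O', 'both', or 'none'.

none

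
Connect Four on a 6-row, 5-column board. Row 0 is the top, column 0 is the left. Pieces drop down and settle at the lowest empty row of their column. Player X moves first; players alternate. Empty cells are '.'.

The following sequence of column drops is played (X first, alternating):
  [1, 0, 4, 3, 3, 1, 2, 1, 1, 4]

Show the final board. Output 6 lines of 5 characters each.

Answer: .....
.....
.X...
.O...
.O.XO
OXXOX

Derivation:
Move 1: X drops in col 1, lands at row 5
Move 2: O drops in col 0, lands at row 5
Move 3: X drops in col 4, lands at row 5
Move 4: O drops in col 3, lands at row 5
Move 5: X drops in col 3, lands at row 4
Move 6: O drops in col 1, lands at row 4
Move 7: X drops in col 2, lands at row 5
Move 8: O drops in col 1, lands at row 3
Move 9: X drops in col 1, lands at row 2
Move 10: O drops in col 4, lands at row 4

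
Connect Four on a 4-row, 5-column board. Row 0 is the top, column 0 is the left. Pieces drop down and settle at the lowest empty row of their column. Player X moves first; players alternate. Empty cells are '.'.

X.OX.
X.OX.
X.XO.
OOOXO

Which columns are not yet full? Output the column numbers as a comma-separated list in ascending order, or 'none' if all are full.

col 0: top cell = 'X' → FULL
col 1: top cell = '.' → open
col 2: top cell = 'O' → FULL
col 3: top cell = 'X' → FULL
col 4: top cell = '.' → open

Answer: 1,4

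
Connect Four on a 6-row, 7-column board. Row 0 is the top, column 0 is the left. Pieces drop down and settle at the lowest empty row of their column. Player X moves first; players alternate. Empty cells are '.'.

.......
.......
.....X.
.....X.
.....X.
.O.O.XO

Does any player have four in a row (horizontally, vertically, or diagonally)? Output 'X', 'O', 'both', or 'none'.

X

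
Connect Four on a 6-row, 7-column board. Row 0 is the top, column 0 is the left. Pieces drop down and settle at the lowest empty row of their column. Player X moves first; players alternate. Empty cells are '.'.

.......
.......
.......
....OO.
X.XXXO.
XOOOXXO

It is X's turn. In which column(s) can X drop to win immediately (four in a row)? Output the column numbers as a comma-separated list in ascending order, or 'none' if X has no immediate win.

Answer: 1

Derivation:
col 0: drop X → no win
col 1: drop X → WIN!
col 2: drop X → no win
col 3: drop X → no win
col 4: drop X → no win
col 5: drop X → no win
col 6: drop X → no win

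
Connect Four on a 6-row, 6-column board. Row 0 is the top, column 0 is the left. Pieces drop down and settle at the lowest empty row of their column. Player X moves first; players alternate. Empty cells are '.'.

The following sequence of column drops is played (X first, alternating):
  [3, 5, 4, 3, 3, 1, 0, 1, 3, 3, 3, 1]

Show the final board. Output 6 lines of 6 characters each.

Answer: ...X..
...O..
...X..
.O.X..
.O.O..
XO.XXO

Derivation:
Move 1: X drops in col 3, lands at row 5
Move 2: O drops in col 5, lands at row 5
Move 3: X drops in col 4, lands at row 5
Move 4: O drops in col 3, lands at row 4
Move 5: X drops in col 3, lands at row 3
Move 6: O drops in col 1, lands at row 5
Move 7: X drops in col 0, lands at row 5
Move 8: O drops in col 1, lands at row 4
Move 9: X drops in col 3, lands at row 2
Move 10: O drops in col 3, lands at row 1
Move 11: X drops in col 3, lands at row 0
Move 12: O drops in col 1, lands at row 3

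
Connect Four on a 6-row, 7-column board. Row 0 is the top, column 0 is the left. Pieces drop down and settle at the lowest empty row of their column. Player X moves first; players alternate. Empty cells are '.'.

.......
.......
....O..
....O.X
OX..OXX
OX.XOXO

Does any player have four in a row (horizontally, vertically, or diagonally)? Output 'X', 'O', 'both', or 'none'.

O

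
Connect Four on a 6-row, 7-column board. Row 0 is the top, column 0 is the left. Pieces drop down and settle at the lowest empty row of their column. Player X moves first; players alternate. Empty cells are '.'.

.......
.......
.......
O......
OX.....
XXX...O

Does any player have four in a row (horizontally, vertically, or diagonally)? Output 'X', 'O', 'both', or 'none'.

none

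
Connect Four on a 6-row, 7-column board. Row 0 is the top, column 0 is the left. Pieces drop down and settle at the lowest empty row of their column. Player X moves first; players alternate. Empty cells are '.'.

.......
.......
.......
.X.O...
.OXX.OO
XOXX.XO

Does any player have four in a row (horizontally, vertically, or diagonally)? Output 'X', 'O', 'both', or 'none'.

none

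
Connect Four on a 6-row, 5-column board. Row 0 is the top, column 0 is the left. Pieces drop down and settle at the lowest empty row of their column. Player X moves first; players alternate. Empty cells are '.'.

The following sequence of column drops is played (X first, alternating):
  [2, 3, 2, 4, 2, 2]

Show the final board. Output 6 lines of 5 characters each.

Answer: .....
.....
..O..
..X..
..X..
..XOO

Derivation:
Move 1: X drops in col 2, lands at row 5
Move 2: O drops in col 3, lands at row 5
Move 3: X drops in col 2, lands at row 4
Move 4: O drops in col 4, lands at row 5
Move 5: X drops in col 2, lands at row 3
Move 6: O drops in col 2, lands at row 2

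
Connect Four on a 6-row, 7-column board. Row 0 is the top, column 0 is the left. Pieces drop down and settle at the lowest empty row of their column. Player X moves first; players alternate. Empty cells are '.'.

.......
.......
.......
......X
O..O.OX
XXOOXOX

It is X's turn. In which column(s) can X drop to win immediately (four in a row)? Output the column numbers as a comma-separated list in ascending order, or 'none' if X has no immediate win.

Answer: 6

Derivation:
col 0: drop X → no win
col 1: drop X → no win
col 2: drop X → no win
col 3: drop X → no win
col 4: drop X → no win
col 5: drop X → no win
col 6: drop X → WIN!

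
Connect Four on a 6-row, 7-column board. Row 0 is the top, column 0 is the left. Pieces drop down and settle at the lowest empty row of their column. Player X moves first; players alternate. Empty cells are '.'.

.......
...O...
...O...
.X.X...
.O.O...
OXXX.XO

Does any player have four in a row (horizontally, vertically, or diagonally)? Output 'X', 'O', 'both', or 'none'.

none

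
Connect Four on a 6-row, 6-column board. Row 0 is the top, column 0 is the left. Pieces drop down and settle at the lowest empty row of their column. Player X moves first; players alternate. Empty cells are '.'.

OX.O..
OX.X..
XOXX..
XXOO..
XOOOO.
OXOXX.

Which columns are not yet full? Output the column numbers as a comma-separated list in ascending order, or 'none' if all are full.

Answer: 2,4,5

Derivation:
col 0: top cell = 'O' → FULL
col 1: top cell = 'X' → FULL
col 2: top cell = '.' → open
col 3: top cell = 'O' → FULL
col 4: top cell = '.' → open
col 5: top cell = '.' → open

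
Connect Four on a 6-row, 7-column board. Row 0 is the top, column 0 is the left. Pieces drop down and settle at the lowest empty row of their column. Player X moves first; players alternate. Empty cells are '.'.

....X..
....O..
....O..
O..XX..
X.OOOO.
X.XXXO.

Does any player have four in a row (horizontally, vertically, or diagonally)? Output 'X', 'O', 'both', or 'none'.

O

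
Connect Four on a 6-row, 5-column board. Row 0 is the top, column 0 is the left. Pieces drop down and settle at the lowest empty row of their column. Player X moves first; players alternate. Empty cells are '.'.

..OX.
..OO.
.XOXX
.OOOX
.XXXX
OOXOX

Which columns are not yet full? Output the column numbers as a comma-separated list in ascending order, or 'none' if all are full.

Answer: 0,1,4

Derivation:
col 0: top cell = '.' → open
col 1: top cell = '.' → open
col 2: top cell = 'O' → FULL
col 3: top cell = 'X' → FULL
col 4: top cell = '.' → open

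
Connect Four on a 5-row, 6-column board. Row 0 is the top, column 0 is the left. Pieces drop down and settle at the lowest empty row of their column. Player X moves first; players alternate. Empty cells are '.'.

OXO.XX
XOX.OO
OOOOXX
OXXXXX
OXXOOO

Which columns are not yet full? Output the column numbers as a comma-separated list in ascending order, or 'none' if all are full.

col 0: top cell = 'O' → FULL
col 1: top cell = 'X' → FULL
col 2: top cell = 'O' → FULL
col 3: top cell = '.' → open
col 4: top cell = 'X' → FULL
col 5: top cell = 'X' → FULL

Answer: 3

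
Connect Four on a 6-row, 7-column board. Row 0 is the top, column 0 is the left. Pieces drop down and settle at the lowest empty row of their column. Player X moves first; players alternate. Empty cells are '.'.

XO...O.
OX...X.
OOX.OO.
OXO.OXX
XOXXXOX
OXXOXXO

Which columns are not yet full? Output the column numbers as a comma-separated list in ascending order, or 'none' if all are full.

Answer: 2,3,4,6

Derivation:
col 0: top cell = 'X' → FULL
col 1: top cell = 'O' → FULL
col 2: top cell = '.' → open
col 3: top cell = '.' → open
col 4: top cell = '.' → open
col 5: top cell = 'O' → FULL
col 6: top cell = '.' → open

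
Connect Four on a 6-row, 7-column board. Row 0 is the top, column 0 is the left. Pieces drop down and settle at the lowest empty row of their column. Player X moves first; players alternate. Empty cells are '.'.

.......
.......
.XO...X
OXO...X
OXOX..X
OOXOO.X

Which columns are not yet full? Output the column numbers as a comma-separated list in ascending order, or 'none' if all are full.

Answer: 0,1,2,3,4,5,6

Derivation:
col 0: top cell = '.' → open
col 1: top cell = '.' → open
col 2: top cell = '.' → open
col 3: top cell = '.' → open
col 4: top cell = '.' → open
col 5: top cell = '.' → open
col 6: top cell = '.' → open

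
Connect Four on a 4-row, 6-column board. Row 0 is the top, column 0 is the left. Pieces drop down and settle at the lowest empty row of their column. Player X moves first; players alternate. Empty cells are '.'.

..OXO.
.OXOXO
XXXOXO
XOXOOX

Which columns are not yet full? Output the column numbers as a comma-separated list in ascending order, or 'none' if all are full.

col 0: top cell = '.' → open
col 1: top cell = '.' → open
col 2: top cell = 'O' → FULL
col 3: top cell = 'X' → FULL
col 4: top cell = 'O' → FULL
col 5: top cell = '.' → open

Answer: 0,1,5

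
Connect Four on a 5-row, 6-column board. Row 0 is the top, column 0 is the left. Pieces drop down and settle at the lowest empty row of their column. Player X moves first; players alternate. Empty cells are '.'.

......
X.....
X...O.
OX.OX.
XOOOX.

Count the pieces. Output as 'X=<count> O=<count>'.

X=6 O=6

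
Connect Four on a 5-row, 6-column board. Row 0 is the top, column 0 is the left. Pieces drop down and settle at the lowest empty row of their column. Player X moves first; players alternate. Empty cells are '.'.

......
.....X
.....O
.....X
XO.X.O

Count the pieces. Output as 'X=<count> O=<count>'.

X=4 O=3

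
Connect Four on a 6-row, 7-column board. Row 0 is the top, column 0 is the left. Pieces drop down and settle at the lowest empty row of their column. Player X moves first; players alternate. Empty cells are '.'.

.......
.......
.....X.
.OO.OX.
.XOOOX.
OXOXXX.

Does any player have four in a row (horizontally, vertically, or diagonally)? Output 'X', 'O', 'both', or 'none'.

X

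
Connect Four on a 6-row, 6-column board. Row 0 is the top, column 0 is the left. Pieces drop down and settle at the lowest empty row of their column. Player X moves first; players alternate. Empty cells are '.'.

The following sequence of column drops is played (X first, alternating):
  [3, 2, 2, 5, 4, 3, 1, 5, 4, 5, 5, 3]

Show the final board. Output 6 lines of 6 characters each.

Move 1: X drops in col 3, lands at row 5
Move 2: O drops in col 2, lands at row 5
Move 3: X drops in col 2, lands at row 4
Move 4: O drops in col 5, lands at row 5
Move 5: X drops in col 4, lands at row 5
Move 6: O drops in col 3, lands at row 4
Move 7: X drops in col 1, lands at row 5
Move 8: O drops in col 5, lands at row 4
Move 9: X drops in col 4, lands at row 4
Move 10: O drops in col 5, lands at row 3
Move 11: X drops in col 5, lands at row 2
Move 12: O drops in col 3, lands at row 3

Answer: ......
......
.....X
...O.O
..XOXO
.XOXXO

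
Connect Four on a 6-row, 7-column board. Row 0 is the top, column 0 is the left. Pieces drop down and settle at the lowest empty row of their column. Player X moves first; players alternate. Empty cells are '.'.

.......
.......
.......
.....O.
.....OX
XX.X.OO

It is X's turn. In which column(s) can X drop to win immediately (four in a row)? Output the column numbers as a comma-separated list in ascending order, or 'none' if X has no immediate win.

col 0: drop X → no win
col 1: drop X → no win
col 2: drop X → WIN!
col 3: drop X → no win
col 4: drop X → no win
col 5: drop X → no win
col 6: drop X → no win

Answer: 2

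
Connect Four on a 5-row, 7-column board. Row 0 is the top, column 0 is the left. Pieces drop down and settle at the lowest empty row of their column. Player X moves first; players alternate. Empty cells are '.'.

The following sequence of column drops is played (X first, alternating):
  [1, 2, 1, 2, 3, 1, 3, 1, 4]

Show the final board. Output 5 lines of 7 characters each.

Move 1: X drops in col 1, lands at row 4
Move 2: O drops in col 2, lands at row 4
Move 3: X drops in col 1, lands at row 3
Move 4: O drops in col 2, lands at row 3
Move 5: X drops in col 3, lands at row 4
Move 6: O drops in col 1, lands at row 2
Move 7: X drops in col 3, lands at row 3
Move 8: O drops in col 1, lands at row 1
Move 9: X drops in col 4, lands at row 4

Answer: .......
.O.....
.O.....
.XOX...
.XOXX..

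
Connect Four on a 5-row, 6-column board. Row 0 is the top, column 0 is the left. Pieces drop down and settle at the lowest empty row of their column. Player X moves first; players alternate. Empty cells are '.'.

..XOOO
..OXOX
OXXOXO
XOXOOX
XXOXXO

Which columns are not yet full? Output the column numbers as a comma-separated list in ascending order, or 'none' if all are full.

col 0: top cell = '.' → open
col 1: top cell = '.' → open
col 2: top cell = 'X' → FULL
col 3: top cell = 'O' → FULL
col 4: top cell = 'O' → FULL
col 5: top cell = 'O' → FULL

Answer: 0,1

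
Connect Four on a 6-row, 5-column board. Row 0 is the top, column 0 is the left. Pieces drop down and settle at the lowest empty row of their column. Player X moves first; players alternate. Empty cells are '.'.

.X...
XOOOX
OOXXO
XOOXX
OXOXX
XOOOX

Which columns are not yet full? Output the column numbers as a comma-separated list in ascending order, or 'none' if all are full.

col 0: top cell = '.' → open
col 1: top cell = 'X' → FULL
col 2: top cell = '.' → open
col 3: top cell = '.' → open
col 4: top cell = '.' → open

Answer: 0,2,3,4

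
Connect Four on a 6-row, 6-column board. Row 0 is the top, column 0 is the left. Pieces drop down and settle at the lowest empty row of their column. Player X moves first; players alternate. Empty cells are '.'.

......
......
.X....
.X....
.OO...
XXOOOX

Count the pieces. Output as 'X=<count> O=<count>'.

X=5 O=5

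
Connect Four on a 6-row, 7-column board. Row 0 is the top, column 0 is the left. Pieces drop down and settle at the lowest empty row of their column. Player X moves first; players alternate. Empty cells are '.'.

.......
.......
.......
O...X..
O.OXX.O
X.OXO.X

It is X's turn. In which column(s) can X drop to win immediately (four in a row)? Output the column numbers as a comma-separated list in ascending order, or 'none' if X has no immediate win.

Answer: none

Derivation:
col 0: drop X → no win
col 1: drop X → no win
col 2: drop X → no win
col 3: drop X → no win
col 4: drop X → no win
col 5: drop X → no win
col 6: drop X → no win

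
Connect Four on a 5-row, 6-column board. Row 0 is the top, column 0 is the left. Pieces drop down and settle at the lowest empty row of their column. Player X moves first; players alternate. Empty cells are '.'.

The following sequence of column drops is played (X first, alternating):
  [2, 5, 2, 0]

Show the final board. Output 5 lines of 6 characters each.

Move 1: X drops in col 2, lands at row 4
Move 2: O drops in col 5, lands at row 4
Move 3: X drops in col 2, lands at row 3
Move 4: O drops in col 0, lands at row 4

Answer: ......
......
......
..X...
O.X..O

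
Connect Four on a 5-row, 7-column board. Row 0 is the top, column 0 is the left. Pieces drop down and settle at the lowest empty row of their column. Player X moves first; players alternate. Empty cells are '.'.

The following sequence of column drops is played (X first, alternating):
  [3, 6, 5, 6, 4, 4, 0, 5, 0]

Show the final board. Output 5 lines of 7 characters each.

Move 1: X drops in col 3, lands at row 4
Move 2: O drops in col 6, lands at row 4
Move 3: X drops in col 5, lands at row 4
Move 4: O drops in col 6, lands at row 3
Move 5: X drops in col 4, lands at row 4
Move 6: O drops in col 4, lands at row 3
Move 7: X drops in col 0, lands at row 4
Move 8: O drops in col 5, lands at row 3
Move 9: X drops in col 0, lands at row 3

Answer: .......
.......
.......
X...OOO
X..XXXO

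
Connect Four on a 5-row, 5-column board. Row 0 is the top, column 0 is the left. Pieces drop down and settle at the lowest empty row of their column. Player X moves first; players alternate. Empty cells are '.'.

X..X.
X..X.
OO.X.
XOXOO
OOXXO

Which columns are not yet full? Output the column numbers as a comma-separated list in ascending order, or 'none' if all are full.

Answer: 1,2,4

Derivation:
col 0: top cell = 'X' → FULL
col 1: top cell = '.' → open
col 2: top cell = '.' → open
col 3: top cell = 'X' → FULL
col 4: top cell = '.' → open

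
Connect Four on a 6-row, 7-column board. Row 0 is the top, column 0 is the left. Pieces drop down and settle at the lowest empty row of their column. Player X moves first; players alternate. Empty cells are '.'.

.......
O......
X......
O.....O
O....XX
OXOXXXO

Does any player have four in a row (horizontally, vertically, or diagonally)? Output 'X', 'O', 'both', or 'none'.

none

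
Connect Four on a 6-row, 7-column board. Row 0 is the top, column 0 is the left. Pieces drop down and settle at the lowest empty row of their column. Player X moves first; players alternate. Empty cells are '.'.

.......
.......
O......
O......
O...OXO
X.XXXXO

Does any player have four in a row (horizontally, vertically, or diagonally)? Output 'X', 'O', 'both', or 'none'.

X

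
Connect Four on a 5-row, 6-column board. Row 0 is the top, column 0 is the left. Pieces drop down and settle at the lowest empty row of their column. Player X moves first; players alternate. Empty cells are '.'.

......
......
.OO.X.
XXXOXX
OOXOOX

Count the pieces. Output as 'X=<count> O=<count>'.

X=8 O=7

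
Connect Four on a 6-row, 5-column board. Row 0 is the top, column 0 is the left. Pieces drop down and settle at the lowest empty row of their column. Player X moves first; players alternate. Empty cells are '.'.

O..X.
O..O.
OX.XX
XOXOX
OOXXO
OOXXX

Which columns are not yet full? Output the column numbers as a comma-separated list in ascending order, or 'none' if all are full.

Answer: 1,2,4

Derivation:
col 0: top cell = 'O' → FULL
col 1: top cell = '.' → open
col 2: top cell = '.' → open
col 3: top cell = 'X' → FULL
col 4: top cell = '.' → open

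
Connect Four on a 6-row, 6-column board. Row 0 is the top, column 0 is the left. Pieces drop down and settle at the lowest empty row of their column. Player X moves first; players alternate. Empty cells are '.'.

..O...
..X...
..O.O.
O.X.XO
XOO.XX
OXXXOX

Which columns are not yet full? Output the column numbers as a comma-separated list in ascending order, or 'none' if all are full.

col 0: top cell = '.' → open
col 1: top cell = '.' → open
col 2: top cell = 'O' → FULL
col 3: top cell = '.' → open
col 4: top cell = '.' → open
col 5: top cell = '.' → open

Answer: 0,1,3,4,5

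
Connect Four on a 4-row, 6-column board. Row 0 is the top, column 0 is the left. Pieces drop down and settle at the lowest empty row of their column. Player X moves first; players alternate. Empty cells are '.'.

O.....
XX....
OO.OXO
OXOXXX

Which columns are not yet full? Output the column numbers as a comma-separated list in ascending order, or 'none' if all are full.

col 0: top cell = 'O' → FULL
col 1: top cell = '.' → open
col 2: top cell = '.' → open
col 3: top cell = '.' → open
col 4: top cell = '.' → open
col 5: top cell = '.' → open

Answer: 1,2,3,4,5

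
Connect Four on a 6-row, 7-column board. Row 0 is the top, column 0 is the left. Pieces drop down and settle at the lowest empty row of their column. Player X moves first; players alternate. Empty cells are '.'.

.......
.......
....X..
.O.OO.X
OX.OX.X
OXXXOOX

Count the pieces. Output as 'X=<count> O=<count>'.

X=9 O=8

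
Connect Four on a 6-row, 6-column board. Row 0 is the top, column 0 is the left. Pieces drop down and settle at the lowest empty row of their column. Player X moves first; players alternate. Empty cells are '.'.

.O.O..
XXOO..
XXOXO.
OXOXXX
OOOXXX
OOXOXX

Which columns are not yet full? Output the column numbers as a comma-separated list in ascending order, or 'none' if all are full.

Answer: 0,2,4,5

Derivation:
col 0: top cell = '.' → open
col 1: top cell = 'O' → FULL
col 2: top cell = '.' → open
col 3: top cell = 'O' → FULL
col 4: top cell = '.' → open
col 5: top cell = '.' → open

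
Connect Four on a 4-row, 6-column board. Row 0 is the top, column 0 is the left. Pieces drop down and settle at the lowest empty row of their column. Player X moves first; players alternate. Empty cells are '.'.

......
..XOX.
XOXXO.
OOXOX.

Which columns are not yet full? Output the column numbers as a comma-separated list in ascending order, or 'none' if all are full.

col 0: top cell = '.' → open
col 1: top cell = '.' → open
col 2: top cell = '.' → open
col 3: top cell = '.' → open
col 4: top cell = '.' → open
col 5: top cell = '.' → open

Answer: 0,1,2,3,4,5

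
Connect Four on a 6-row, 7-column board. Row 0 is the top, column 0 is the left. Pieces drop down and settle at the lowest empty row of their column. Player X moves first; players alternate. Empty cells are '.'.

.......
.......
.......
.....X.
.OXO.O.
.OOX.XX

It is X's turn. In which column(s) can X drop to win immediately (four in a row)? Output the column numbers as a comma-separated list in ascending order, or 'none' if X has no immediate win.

col 0: drop X → no win
col 1: drop X → no win
col 2: drop X → no win
col 3: drop X → no win
col 4: drop X → WIN!
col 5: drop X → no win
col 6: drop X → no win

Answer: 4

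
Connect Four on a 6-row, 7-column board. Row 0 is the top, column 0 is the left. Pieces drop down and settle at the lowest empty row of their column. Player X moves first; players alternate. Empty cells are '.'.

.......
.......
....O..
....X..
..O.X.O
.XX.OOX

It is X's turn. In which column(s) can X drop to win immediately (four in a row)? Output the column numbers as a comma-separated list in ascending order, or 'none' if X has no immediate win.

Answer: none

Derivation:
col 0: drop X → no win
col 1: drop X → no win
col 2: drop X → no win
col 3: drop X → no win
col 4: drop X → no win
col 5: drop X → no win
col 6: drop X → no win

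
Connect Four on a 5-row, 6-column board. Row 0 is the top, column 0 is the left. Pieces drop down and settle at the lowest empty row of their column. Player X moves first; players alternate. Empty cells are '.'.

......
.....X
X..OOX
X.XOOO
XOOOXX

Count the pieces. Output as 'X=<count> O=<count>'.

X=8 O=8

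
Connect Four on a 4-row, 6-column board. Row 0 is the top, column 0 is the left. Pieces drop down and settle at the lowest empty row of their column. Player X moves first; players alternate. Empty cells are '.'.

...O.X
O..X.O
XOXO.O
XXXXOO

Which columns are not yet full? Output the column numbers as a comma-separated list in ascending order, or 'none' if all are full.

col 0: top cell = '.' → open
col 1: top cell = '.' → open
col 2: top cell = '.' → open
col 3: top cell = 'O' → FULL
col 4: top cell = '.' → open
col 5: top cell = 'X' → FULL

Answer: 0,1,2,4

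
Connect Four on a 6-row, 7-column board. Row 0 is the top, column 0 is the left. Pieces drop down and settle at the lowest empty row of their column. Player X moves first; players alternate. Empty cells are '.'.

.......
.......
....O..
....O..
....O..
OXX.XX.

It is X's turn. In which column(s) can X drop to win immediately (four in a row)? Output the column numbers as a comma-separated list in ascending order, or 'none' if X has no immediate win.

Answer: 3

Derivation:
col 0: drop X → no win
col 1: drop X → no win
col 2: drop X → no win
col 3: drop X → WIN!
col 4: drop X → no win
col 5: drop X → no win
col 6: drop X → no win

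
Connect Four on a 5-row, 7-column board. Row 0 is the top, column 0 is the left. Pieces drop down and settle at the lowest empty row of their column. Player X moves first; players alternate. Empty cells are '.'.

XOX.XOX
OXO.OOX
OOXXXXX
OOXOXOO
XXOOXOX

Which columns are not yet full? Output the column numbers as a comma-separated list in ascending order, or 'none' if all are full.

col 0: top cell = 'X' → FULL
col 1: top cell = 'O' → FULL
col 2: top cell = 'X' → FULL
col 3: top cell = '.' → open
col 4: top cell = 'X' → FULL
col 5: top cell = 'O' → FULL
col 6: top cell = 'X' → FULL

Answer: 3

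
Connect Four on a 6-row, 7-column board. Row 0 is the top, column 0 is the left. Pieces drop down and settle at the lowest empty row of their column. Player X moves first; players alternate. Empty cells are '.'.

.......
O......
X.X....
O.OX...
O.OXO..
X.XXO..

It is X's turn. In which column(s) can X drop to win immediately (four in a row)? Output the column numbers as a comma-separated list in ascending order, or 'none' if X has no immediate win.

col 0: drop X → no win
col 1: drop X → WIN!
col 2: drop X → no win
col 3: drop X → WIN!
col 4: drop X → no win
col 5: drop X → no win
col 6: drop X → no win

Answer: 1,3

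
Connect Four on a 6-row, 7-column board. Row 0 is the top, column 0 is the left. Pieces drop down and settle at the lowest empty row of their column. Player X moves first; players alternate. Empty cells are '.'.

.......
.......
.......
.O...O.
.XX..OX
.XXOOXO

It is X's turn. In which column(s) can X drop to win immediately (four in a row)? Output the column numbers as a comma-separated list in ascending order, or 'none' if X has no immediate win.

Answer: none

Derivation:
col 0: drop X → no win
col 1: drop X → no win
col 2: drop X → no win
col 3: drop X → no win
col 4: drop X → no win
col 5: drop X → no win
col 6: drop X → no win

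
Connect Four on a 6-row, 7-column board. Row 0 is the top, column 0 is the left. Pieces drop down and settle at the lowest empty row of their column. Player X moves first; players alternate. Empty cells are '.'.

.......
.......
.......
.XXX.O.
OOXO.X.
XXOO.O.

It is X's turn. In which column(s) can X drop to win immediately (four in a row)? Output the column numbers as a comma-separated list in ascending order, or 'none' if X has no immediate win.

Answer: 0

Derivation:
col 0: drop X → WIN!
col 1: drop X → no win
col 2: drop X → no win
col 3: drop X → no win
col 4: drop X → no win
col 5: drop X → no win
col 6: drop X → no win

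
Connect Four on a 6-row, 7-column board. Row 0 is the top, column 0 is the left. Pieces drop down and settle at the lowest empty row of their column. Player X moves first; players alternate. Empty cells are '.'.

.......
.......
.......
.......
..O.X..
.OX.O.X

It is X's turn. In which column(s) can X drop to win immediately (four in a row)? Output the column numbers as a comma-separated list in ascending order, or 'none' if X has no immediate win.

Answer: none

Derivation:
col 0: drop X → no win
col 1: drop X → no win
col 2: drop X → no win
col 3: drop X → no win
col 4: drop X → no win
col 5: drop X → no win
col 6: drop X → no win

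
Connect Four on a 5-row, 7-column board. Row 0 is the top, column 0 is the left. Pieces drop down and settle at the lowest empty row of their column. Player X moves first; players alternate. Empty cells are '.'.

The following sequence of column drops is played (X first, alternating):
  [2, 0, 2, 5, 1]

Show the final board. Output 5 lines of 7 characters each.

Answer: .......
.......
.......
..X....
OXX..O.

Derivation:
Move 1: X drops in col 2, lands at row 4
Move 2: O drops in col 0, lands at row 4
Move 3: X drops in col 2, lands at row 3
Move 4: O drops in col 5, lands at row 4
Move 5: X drops in col 1, lands at row 4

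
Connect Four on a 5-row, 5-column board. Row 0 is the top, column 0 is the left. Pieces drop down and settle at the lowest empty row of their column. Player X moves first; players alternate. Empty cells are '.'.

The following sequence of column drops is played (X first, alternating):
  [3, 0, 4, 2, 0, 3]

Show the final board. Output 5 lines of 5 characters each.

Answer: .....
.....
.....
X..O.
O.OXX

Derivation:
Move 1: X drops in col 3, lands at row 4
Move 2: O drops in col 0, lands at row 4
Move 3: X drops in col 4, lands at row 4
Move 4: O drops in col 2, lands at row 4
Move 5: X drops in col 0, lands at row 3
Move 6: O drops in col 3, lands at row 3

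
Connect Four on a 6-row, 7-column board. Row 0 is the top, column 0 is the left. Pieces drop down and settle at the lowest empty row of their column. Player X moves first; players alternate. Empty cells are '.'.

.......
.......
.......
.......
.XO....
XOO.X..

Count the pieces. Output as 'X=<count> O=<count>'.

X=3 O=3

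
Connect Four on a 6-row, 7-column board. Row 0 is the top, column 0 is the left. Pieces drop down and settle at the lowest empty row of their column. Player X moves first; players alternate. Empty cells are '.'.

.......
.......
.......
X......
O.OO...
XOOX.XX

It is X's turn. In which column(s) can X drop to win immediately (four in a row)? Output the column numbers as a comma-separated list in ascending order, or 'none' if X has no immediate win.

col 0: drop X → no win
col 1: drop X → no win
col 2: drop X → no win
col 3: drop X → no win
col 4: drop X → WIN!
col 5: drop X → no win
col 6: drop X → no win

Answer: 4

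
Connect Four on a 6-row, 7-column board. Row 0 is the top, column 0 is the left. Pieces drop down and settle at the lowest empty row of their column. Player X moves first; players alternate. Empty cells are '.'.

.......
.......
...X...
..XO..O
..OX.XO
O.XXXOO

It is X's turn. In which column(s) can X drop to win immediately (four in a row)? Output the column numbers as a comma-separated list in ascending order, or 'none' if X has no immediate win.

col 0: drop X → no win
col 1: drop X → WIN!
col 2: drop X → no win
col 3: drop X → no win
col 4: drop X → no win
col 5: drop X → no win
col 6: drop X → no win

Answer: 1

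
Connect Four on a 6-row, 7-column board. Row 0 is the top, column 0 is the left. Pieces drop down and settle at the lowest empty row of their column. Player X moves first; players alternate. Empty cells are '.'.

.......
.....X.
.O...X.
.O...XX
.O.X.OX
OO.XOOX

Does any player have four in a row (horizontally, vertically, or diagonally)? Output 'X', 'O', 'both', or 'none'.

O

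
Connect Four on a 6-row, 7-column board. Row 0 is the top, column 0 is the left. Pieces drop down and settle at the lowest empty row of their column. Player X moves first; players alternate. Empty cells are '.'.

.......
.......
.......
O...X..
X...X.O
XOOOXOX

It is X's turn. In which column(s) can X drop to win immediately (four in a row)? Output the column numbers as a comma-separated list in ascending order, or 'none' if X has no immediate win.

Answer: 4

Derivation:
col 0: drop X → no win
col 1: drop X → no win
col 2: drop X → no win
col 3: drop X → no win
col 4: drop X → WIN!
col 5: drop X → no win
col 6: drop X → no win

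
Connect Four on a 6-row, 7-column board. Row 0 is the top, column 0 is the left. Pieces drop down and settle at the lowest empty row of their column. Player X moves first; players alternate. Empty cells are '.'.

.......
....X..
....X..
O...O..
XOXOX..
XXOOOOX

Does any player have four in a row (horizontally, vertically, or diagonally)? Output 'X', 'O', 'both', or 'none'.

O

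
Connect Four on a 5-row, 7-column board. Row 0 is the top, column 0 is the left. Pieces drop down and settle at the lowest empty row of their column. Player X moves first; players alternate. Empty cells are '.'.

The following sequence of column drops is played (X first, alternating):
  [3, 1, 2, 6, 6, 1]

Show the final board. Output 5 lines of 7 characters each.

Answer: .......
.......
.......
.O....X
.OXX..O

Derivation:
Move 1: X drops in col 3, lands at row 4
Move 2: O drops in col 1, lands at row 4
Move 3: X drops in col 2, lands at row 4
Move 4: O drops in col 6, lands at row 4
Move 5: X drops in col 6, lands at row 3
Move 6: O drops in col 1, lands at row 3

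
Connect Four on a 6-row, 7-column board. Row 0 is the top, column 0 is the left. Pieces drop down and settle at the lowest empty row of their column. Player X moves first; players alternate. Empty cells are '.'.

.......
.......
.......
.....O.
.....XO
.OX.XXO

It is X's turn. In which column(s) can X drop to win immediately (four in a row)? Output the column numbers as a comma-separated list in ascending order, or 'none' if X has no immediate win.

col 0: drop X → no win
col 1: drop X → no win
col 2: drop X → no win
col 3: drop X → WIN!
col 4: drop X → no win
col 5: drop X → no win
col 6: drop X → no win

Answer: 3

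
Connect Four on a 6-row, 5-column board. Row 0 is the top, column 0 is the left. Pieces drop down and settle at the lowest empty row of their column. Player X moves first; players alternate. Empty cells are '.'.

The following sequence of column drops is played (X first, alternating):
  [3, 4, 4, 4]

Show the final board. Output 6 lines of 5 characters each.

Move 1: X drops in col 3, lands at row 5
Move 2: O drops in col 4, lands at row 5
Move 3: X drops in col 4, lands at row 4
Move 4: O drops in col 4, lands at row 3

Answer: .....
.....
.....
....O
....X
...XO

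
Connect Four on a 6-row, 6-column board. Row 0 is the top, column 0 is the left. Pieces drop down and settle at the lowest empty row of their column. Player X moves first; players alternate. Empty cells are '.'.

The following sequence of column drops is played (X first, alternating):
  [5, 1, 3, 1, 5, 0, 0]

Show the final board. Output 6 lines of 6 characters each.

Answer: ......
......
......
......
XO...X
OO.X.X

Derivation:
Move 1: X drops in col 5, lands at row 5
Move 2: O drops in col 1, lands at row 5
Move 3: X drops in col 3, lands at row 5
Move 4: O drops in col 1, lands at row 4
Move 5: X drops in col 5, lands at row 4
Move 6: O drops in col 0, lands at row 5
Move 7: X drops in col 0, lands at row 4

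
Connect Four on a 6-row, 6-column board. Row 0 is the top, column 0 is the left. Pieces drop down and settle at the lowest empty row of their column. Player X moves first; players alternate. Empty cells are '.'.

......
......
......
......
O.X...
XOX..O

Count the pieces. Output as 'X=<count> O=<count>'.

X=3 O=3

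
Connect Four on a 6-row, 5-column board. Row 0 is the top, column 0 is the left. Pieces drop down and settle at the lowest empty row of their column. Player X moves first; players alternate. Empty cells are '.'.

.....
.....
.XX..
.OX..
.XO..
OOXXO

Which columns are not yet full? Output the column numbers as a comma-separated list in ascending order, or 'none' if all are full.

Answer: 0,1,2,3,4

Derivation:
col 0: top cell = '.' → open
col 1: top cell = '.' → open
col 2: top cell = '.' → open
col 3: top cell = '.' → open
col 4: top cell = '.' → open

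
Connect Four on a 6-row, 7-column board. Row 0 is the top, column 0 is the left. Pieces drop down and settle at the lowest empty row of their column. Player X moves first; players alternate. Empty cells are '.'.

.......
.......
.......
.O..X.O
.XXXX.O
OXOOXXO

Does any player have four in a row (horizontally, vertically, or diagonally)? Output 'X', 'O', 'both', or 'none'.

X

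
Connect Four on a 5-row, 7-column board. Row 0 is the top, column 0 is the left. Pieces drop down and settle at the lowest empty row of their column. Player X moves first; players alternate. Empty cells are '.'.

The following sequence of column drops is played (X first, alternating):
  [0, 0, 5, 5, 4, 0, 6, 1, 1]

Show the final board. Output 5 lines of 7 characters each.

Move 1: X drops in col 0, lands at row 4
Move 2: O drops in col 0, lands at row 3
Move 3: X drops in col 5, lands at row 4
Move 4: O drops in col 5, lands at row 3
Move 5: X drops in col 4, lands at row 4
Move 6: O drops in col 0, lands at row 2
Move 7: X drops in col 6, lands at row 4
Move 8: O drops in col 1, lands at row 4
Move 9: X drops in col 1, lands at row 3

Answer: .......
.......
O......
OX...O.
XO..XXX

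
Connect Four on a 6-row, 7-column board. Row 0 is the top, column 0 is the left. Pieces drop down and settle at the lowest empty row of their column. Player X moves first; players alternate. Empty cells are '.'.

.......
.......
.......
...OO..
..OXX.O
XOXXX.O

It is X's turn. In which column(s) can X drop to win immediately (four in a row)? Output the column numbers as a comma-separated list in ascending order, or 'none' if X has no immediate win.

col 0: drop X → no win
col 1: drop X → no win
col 2: drop X → no win
col 3: drop X → no win
col 4: drop X → no win
col 5: drop X → WIN!
col 6: drop X → no win

Answer: 5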